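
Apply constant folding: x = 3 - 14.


3 - 14 = -11 at compile time
Optimized: x = -11


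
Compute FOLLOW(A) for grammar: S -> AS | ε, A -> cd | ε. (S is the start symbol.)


$ ∈ FOLLOW(S). For each A -> αBβ: add FIRST(β)\{ε} to FOLLOW(B); if β nullable, add FOLLOW(A).
FOLLOW(A) = {$, c}


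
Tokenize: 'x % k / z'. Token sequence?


Scan left to right, longest-match per lexeme
Tokens: ID(x), OP(%), ID(k), OP(/), ID(z)


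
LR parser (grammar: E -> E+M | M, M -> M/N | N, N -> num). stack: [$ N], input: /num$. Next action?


'N' (not preceded by M/) is the handle for M -> N
Action: reduce (M -> N)


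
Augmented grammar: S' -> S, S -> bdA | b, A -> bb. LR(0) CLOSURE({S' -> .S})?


Start: S' -> .S
For each item with dot before a nonterminal B, add B -> .γ for every B-production
Closure: [S' -> .S, S -> .bdA, S -> .b]


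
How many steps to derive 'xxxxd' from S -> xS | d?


Derivation: S => xS => xxS => xxxS => xxxxS => xxxxd
Steps: 5


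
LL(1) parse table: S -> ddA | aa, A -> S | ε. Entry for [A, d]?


For [A, d]: 'd' ∈ FIRST(S)
Entry: A -> S


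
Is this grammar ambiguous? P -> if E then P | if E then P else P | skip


dangling else: 'if E then if E then skip else skip' parses two ways
Ambiguous


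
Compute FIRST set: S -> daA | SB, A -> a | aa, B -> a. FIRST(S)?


Per alternative of S: FIRST(daA) = {d}; FIRST(SB) = {d}
FIRST(S) = {d}


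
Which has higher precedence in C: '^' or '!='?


'!=' is equality (level 6); '^' is bitwise XOR (level 4)
Higher level binds tighter
'!=' has higher precedence than '^'


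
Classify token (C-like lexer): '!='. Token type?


Pattern: operator symbol
Type: OPERATOR


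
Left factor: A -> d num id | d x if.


Common prefix: 'd'
Factored: A -> d A', A' -> num id | x if


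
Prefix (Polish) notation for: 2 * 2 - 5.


left-to-right (same/higher precedence on left): tree is (- (* 2 2) 5)
Prefix: - * 2 2 5


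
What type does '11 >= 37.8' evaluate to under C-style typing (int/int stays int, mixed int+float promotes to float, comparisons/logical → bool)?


Operand types: int >= float
Rule: comparison yields bool
Result type: bool


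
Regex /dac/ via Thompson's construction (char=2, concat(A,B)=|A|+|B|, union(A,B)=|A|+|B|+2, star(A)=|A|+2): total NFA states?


Syntax tree has 3 char leaf(s), 0 union(s), 0 star(s)
chars contribute 3×2 = 6; each union adds +2; each star adds +2
Total: 6 + 0 + 0 = 6 states


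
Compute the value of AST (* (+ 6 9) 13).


Evaluate inner: (+ 6 9) = 15
Evaluate root: (* 15 13) = 195
Result: 195


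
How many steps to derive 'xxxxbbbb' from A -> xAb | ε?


Derivation: A => xAb => xxAbb => xxxAbbb => xxxxAbbbb => xxxxbbbb
Steps: 5


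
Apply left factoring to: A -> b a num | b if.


Common prefix: 'b'
Factored: A -> b A', A' -> a num | if


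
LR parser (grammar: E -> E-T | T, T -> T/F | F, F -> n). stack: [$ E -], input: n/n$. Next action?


no handle ('E-' is not any RHS); shift 'n'
Action: shift


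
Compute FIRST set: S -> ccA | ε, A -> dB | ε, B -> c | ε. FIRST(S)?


Per alternative of S: FIRST(ccA) = {c}; FIRST(ε) = {ε}
FIRST(S) = {c, ε}


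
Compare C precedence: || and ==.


'==' is equality (level 6); '||' is logical OR (level 1)
Higher level binds tighter
'==' has higher precedence than '||'


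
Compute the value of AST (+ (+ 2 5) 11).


Evaluate inner: (+ 2 5) = 7
Evaluate root: (+ 7 11) = 18
Result: 18


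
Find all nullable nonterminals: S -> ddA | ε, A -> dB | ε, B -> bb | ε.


A nonterminal is nullable iff some alternative derives ε (directly, or every symbol in it is nullable)
Nullable: {A, B, S}


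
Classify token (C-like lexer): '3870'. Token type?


Pattern: digits only
Type: INTEGER_LITERAL


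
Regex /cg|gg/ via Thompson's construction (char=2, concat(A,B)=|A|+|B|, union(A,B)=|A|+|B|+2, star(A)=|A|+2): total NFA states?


Syntax tree has 4 char leaf(s), 1 union(s), 0 star(s)
chars contribute 4×2 = 8; each union adds +2; each star adds +2
Total: 8 + 2 + 0 = 10 states


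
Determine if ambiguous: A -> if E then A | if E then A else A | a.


dangling else: 'if E then if E then a else a' parses two ways
Ambiguous


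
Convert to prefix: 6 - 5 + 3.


left-to-right (same/higher precedence on left): tree is (+ (- 6 5) 3)
Prefix: + - 6 5 3


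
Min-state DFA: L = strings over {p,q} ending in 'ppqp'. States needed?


Track the longest suffix of input matching a prefix of 'ppqp': 5 classes (prefixes of length 0..4)
Minimal DFA: 5 states


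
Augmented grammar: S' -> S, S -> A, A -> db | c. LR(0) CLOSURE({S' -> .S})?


Start: S' -> .S
For each item with dot before a nonterminal B, add B -> .γ for every B-production
Closure: [S' -> .S, S -> .A, A -> .db, A -> .c]


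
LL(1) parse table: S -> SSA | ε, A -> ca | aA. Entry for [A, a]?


For [A, a]: 'a' ∈ FIRST(aA)
Entry: A -> aA


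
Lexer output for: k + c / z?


Scan left to right, longest-match per lexeme
Tokens: ID(k), OP(+), ID(c), OP(/), ID(z)


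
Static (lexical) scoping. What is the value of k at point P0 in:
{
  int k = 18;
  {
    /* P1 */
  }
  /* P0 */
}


k declared in the same block as P0
k = 18


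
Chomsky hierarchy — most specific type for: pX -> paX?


LHS has context (more than one symbol) and |LHS| ≤ |RHS|
Classification: Type 1 (Context-Sensitive)


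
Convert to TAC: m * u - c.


Break into single-operator statements:
t1 = m * u
t2 = t1 - c


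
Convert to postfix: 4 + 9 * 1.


* has higher precedence, evaluate 9*1 first
Postfix: 4 9 1 * +


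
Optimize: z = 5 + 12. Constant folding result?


5 + 12 = 17 at compile time
Optimized: z = 17


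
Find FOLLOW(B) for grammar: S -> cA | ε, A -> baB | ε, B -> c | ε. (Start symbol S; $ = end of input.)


$ ∈ FOLLOW(S). For each A -> αBβ: add FIRST(β)\{ε} to FOLLOW(B); if β nullable, add FOLLOW(A).
FOLLOW(B) = {$}


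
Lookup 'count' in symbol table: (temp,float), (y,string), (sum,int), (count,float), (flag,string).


Lookup 'count' → type float


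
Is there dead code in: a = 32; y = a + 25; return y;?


a is read by y's definition; y is returned
No dead code


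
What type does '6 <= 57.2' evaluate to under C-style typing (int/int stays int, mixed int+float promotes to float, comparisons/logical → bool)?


Operand types: int <= float
Rule: comparison yields bool
Result type: bool


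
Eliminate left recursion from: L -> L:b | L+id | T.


Left-recursive alternatives: L:b, L+id; non-recursive: T
Introduce L': L -> TL', L' -> :bL' | +idL' | ε


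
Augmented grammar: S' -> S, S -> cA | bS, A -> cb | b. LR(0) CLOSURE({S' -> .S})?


Start: S' -> .S
For each item with dot before a nonterminal B, add B -> .γ for every B-production
Closure: [S' -> .S, S -> .cA, S -> .bS]


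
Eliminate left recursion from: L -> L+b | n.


Left-recursive alternatives: L+b; non-recursive: n
Introduce L': L -> nL', L' -> +bL' | ε


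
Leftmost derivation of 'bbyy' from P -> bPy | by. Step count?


Derivation: P => bPy => bbyy
Steps: 2


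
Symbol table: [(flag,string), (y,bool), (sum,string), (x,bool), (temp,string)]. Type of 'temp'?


Lookup 'temp' → type string


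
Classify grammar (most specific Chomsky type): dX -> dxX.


LHS has context (more than one symbol) and |LHS| ≤ |RHS|
Classification: Type 1 (Context-Sensitive)


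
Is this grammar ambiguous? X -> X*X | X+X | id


'id*id+id' has two parse trees (no precedence encoded between * and +)
Ambiguous


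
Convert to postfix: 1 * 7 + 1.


Left to right (same or higher precedence on left)
Postfix: 1 7 * 1 +


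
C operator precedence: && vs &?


'&' is bitwise AND (level 5); '&&' is logical AND (level 2)
Higher level binds tighter
'&' has higher precedence than '&&'


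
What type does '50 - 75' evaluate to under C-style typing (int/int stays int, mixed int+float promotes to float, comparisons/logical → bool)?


Operand types: int - int
Rule: mixed int/float promotes to float; int/int stays int
Result type: int


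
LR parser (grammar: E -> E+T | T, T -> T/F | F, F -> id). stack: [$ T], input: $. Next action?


lookahead ∉ {/} so T won't extend; reduce E -> T
Action: reduce (E -> T)


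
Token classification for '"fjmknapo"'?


Pattern: double-quoted sequence
Type: STRING_LITERAL


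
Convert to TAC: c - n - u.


Break into single-operator statements:
t1 = c - n
t2 = t1 - u


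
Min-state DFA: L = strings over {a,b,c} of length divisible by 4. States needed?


Track length mod 4: states 0..3, accept at 0
Minimal DFA: 4 states


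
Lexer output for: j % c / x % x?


Scan left to right, longest-match per lexeme
Tokens: ID(j), OP(%), ID(c), OP(/), ID(x), OP(%), ID(x)


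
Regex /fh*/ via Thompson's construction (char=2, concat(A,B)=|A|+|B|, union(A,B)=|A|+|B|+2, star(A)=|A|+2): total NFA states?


Syntax tree has 2 char leaf(s), 0 union(s), 1 star(s)
chars contribute 2×2 = 4; each union adds +2; each star adds +2
Total: 4 + 0 + 2 = 6 states


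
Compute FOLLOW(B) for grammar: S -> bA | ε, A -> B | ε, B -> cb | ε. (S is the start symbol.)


$ ∈ FOLLOW(S). For each A -> αBβ: add FIRST(β)\{ε} to FOLLOW(B); if β nullable, add FOLLOW(A).
FOLLOW(B) = {$}


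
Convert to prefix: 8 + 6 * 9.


'*' binds tighter: tree is (+ 8 (* 6 9))
Prefix: + 8 * 6 9


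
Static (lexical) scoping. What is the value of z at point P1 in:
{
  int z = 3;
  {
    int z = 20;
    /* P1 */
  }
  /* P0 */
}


z declared in the same block as P1
z = 20


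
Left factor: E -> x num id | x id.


Common prefix: 'x'
Factored: E -> x E', E' -> num id | id


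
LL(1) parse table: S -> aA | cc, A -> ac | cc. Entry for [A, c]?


For [A, c]: 'c' ∈ FIRST(cc)
Entry: A -> cc


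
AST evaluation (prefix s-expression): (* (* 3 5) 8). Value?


Evaluate inner: (* 3 5) = 15
Evaluate root: (* 15 8) = 120
Result: 120


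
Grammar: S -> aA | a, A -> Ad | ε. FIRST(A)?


Per alternative of A: FIRST(Ad) = {d}; FIRST(ε) = {ε}
FIRST(A) = {d, ε}


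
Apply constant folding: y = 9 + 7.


9 + 7 = 16 at compile time
Optimized: y = 16


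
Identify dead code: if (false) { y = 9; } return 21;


condition is constant false, so the whole block is unreachable
Dead: 'if (false) { y = 9; }'


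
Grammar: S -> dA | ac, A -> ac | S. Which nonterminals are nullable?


A nonterminal is nullable iff some alternative derives ε (directly, or every symbol in it is nullable)
Nullable: {}


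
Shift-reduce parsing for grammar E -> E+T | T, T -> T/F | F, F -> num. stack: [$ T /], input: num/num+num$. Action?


no handle; shift 'num'
Action: shift


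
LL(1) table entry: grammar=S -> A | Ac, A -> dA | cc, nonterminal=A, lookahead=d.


For [A, d]: 'd' ∈ FIRST(dA)
Entry: A -> dA


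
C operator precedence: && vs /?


'/' is multiplicative (level 10); '&&' is logical AND (level 2)
Higher level binds tighter
'/' has higher precedence than '&&'


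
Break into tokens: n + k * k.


Scan left to right, longest-match per lexeme
Tokens: ID(n), OP(+), ID(k), OP(*), ID(k)


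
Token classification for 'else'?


Pattern: reserved word
Type: KEYWORD


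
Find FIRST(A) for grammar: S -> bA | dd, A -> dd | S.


Per alternative of A: FIRST(dd) = {d}; FIRST(S) = {b, d}
FIRST(A) = {b, d}


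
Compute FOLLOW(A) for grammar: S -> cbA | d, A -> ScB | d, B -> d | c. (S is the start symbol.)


$ ∈ FOLLOW(S). For each A -> αBβ: add FIRST(β)\{ε} to FOLLOW(B); if β nullable, add FOLLOW(A).
FOLLOW(A) = {$, c}


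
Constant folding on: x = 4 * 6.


4 * 6 = 24 at compile time
Optimized: x = 24


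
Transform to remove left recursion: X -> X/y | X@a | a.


Left-recursive alternatives: X/y, X@a; non-recursive: a
Introduce X': X -> aX', X' -> /yX' | @aX' | ε


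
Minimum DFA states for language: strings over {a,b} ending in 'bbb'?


Track the longest suffix of input matching a prefix of 'bbb': 4 classes (prefixes of length 0..3)
Minimal DFA: 4 states


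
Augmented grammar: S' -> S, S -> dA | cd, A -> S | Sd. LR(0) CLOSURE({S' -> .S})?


Start: S' -> .S
For each item with dot before a nonterminal B, add B -> .γ for every B-production
Closure: [S' -> .S, S -> .dA, S -> .cd]


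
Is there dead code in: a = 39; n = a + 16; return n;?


a is read by n's definition; n is returned
No dead code


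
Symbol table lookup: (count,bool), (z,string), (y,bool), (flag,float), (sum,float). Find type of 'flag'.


Lookup 'flag' → type float


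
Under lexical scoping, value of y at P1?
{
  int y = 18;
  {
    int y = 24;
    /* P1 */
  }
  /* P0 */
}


y declared in the same block as P1
y = 24


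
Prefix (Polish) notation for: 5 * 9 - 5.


left-to-right (same/higher precedence on left): tree is (- (* 5 9) 5)
Prefix: - * 5 9 5


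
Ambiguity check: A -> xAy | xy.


balanced x^n…y^n: each string has a unique parse
Unambiguous


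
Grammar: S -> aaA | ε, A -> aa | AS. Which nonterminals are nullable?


A nonterminal is nullable iff some alternative derives ε (directly, or every symbol in it is nullable)
Nullable: {S}


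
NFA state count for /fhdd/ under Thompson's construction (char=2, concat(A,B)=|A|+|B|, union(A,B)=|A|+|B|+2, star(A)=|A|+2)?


Syntax tree has 4 char leaf(s), 0 union(s), 0 star(s)
chars contribute 4×2 = 8; each union adds +2; each star adds +2
Total: 8 + 0 + 0 = 8 states


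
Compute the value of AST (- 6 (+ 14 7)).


Evaluate inner: (+ 14 7) = 21
Evaluate root: (- 6 21) = -15
Result: -15


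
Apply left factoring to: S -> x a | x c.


Common prefix: 'x'
Factored: S -> x S', S' -> a | c


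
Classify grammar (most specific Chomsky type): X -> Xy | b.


Left-linear: every RHS is a terminal or one nonterminal followed by a terminal
Classification: Type 3 (Regular)


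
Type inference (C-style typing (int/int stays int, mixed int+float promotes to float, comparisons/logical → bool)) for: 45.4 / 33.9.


Operand types: float / float
Rule: mixed int/float promotes to float; int/int stays int
Result type: float


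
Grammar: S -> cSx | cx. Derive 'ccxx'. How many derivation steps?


Derivation: S => cSx => ccxx
Steps: 2


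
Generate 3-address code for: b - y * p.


Break into single-operator statements:
t1 = y * p
t2 = b - t1


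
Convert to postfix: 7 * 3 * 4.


Left to right (same or higher precedence on left)
Postfix: 7 3 * 4 *


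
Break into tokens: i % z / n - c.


Scan left to right, longest-match per lexeme
Tokens: ID(i), OP(%), ID(z), OP(/), ID(n), OP(-), ID(c)


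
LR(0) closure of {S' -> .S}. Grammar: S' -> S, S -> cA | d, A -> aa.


Start: S' -> .S
For each item with dot before a nonterminal B, add B -> .γ for every B-production
Closure: [S' -> .S, S -> .cA, S -> .d]


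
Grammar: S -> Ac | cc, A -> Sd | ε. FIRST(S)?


Per alternative of S: FIRST(Ac) = {c}; FIRST(cc) = {c}
FIRST(S) = {c}


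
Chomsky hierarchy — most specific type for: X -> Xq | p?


Left-linear: every RHS is a terminal or one nonterminal followed by a terminal
Classification: Type 3 (Regular)


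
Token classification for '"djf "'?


Pattern: double-quoted sequence
Type: STRING_LITERAL


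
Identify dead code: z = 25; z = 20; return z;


first assignment to z is overwritten before any read
Dead: 'z = 25'


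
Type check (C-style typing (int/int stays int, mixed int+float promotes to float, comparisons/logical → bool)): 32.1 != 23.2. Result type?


Operand types: float != float
Rule: comparison yields bool
Result type: bool


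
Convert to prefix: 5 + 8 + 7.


left-to-right (same/higher precedence on left): tree is (+ (+ 5 8) 7)
Prefix: + + 5 8 7


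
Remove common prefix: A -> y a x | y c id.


Common prefix: 'y'
Factored: A -> y A', A' -> a x | c id


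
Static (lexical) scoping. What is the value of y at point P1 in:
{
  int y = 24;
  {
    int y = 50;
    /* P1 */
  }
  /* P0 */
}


y declared in the same block as P1
y = 50


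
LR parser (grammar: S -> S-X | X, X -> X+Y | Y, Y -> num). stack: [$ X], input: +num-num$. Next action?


shift '+' to continue X -> X+Y
Action: shift


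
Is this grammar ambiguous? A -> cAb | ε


balanced c^n…b^n: each string has a unique parse
Unambiguous


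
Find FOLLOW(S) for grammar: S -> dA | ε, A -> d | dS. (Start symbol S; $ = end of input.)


$ ∈ FOLLOW(S). For each A -> αBβ: add FIRST(β)\{ε} to FOLLOW(B); if β nullable, add FOLLOW(A).
FOLLOW(S) = {$}


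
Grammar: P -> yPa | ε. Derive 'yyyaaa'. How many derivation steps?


Derivation: P => yPa => yyPaa => yyyPaaa => yyyaaa
Steps: 4


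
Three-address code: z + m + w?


Break into single-operator statements:
t1 = z + m
t2 = t1 + w


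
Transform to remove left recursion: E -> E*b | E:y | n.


Left-recursive alternatives: E*b, E:y; non-recursive: n
Introduce E': E -> nE', E' -> *bE' | :yE' | ε


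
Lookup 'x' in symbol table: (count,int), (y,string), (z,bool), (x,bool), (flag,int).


Lookup 'x' → type bool


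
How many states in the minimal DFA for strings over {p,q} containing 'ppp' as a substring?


KMP-style automaton: 3 progress states + 1 absorbing accept = 4
Minimal DFA: 4 states


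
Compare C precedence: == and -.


'-' is additive (level 9); '==' is equality (level 6)
Higher level binds tighter
'-' has higher precedence than '=='


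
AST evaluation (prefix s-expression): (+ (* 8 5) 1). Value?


Evaluate inner: (* 8 5) = 40
Evaluate root: (+ 40 1) = 41
Result: 41


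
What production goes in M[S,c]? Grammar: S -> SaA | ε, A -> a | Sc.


For [S, c]: ε is nullable and 'c' ∈ FOLLOW(S)
Entry: S -> ε


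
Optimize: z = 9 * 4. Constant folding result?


9 * 4 = 36 at compile time
Optimized: z = 36


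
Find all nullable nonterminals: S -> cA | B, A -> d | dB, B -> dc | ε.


A nonterminal is nullable iff some alternative derives ε (directly, or every symbol in it is nullable)
Nullable: {B, S}


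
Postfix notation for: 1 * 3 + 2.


Left to right (same or higher precedence on left)
Postfix: 1 3 * 2 +


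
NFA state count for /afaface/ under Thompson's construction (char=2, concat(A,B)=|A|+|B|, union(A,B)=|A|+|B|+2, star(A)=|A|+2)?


Syntax tree has 7 char leaf(s), 0 union(s), 0 star(s)
chars contribute 7×2 = 14; each union adds +2; each star adds +2
Total: 14 + 0 + 0 = 14 states


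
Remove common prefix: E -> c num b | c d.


Common prefix: 'c'
Factored: E -> c E', E' -> num b | d


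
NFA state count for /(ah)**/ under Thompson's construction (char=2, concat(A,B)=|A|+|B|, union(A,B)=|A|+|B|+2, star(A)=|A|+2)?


Syntax tree has 2 char leaf(s), 0 union(s), 2 star(s)
chars contribute 2×2 = 4; each union adds +2; each star adds +2
Total: 4 + 0 + 4 = 8 states


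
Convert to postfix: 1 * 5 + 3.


Left to right (same or higher precedence on left)
Postfix: 1 5 * 3 +


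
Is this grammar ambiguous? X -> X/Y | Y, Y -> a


precedence layered via separate nonterminal Y: deterministic
Unambiguous


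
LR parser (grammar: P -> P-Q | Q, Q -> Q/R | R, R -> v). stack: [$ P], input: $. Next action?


start symbol P on stack, input exhausted
Action: accept


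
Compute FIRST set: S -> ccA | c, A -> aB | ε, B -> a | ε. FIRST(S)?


Per alternative of S: FIRST(ccA) = {c}; FIRST(c) = {c}
FIRST(S) = {c}


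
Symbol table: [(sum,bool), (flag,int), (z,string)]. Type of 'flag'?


Lookup 'flag' → type int


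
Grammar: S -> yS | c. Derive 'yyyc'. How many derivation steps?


Derivation: S => yS => yyS => yyyS => yyyc
Steps: 4


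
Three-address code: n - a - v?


Break into single-operator statements:
t1 = n - a
t2 = t1 - v


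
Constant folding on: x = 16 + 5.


16 + 5 = 21 at compile time
Optimized: x = 21


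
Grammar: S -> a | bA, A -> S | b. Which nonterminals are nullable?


A nonterminal is nullable iff some alternative derives ε (directly, or every symbol in it is nullable)
Nullable: {}


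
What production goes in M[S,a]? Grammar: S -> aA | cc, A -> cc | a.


For [S, a]: 'a' ∈ FIRST(aA)
Entry: S -> aA


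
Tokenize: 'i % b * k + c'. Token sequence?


Scan left to right, longest-match per lexeme
Tokens: ID(i), OP(%), ID(b), OP(*), ID(k), OP(+), ID(c)


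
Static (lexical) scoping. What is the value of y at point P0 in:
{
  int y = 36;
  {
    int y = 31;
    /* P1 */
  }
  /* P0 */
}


y declared in the same block as P0
y = 36


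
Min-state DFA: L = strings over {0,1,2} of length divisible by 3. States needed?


Track length mod 3: states 0..2, accept at 0
Minimal DFA: 3 states


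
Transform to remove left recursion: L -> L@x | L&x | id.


Left-recursive alternatives: L@x, L&x; non-recursive: id
Introduce L': L -> idL', L' -> @xL' | &xL' | ε


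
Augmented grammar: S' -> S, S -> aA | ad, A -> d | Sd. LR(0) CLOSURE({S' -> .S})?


Start: S' -> .S
For each item with dot before a nonterminal B, add B -> .γ for every B-production
Closure: [S' -> .S, S -> .aA, S -> .ad]


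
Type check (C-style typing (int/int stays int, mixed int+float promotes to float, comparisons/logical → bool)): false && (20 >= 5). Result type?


Operand types: bool && bool
Rule: logical operators take bool operands and yield bool
Result type: bool


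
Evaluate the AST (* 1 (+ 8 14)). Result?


Evaluate inner: (+ 8 14) = 22
Evaluate root: (* 1 22) = 22
Result: 22


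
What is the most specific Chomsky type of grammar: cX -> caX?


LHS has context (more than one symbol) and |LHS| ≤ |RHS|
Classification: Type 1 (Context-Sensitive)


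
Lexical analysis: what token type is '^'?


Pattern: operator symbol
Type: OPERATOR


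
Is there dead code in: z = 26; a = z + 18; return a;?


z is read by a's definition; a is returned
No dead code


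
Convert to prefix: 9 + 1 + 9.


left-to-right (same/higher precedence on left): tree is (+ (+ 9 1) 9)
Prefix: + + 9 1 9


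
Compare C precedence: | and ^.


'^' is bitwise XOR (level 4); '|' is bitwise OR (level 3)
Higher level binds tighter
'^' has higher precedence than '|'


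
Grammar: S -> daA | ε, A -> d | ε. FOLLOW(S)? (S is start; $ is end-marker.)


$ ∈ FOLLOW(S). For each A -> αBβ: add FIRST(β)\{ε} to FOLLOW(B); if β nullable, add FOLLOW(A).
FOLLOW(S) = {$}


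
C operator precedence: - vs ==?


'-' is additive (level 9); '==' is equality (level 6)
Higher level binds tighter
'-' has higher precedence than '=='


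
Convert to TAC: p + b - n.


Break into single-operator statements:
t1 = p + b
t2 = t1 - n


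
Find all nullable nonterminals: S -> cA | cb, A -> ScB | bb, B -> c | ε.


A nonterminal is nullable iff some alternative derives ε (directly, or every symbol in it is nullable)
Nullable: {B}


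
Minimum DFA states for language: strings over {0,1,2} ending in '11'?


Track the longest suffix of input matching a prefix of '11': 3 classes (prefixes of length 0..2)
Minimal DFA: 3 states


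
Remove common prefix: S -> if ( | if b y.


Common prefix: 'if'
Factored: S -> if S', S' -> ( | b y


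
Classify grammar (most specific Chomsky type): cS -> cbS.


LHS has context (more than one symbol) and |LHS| ≤ |RHS|
Classification: Type 1 (Context-Sensitive)


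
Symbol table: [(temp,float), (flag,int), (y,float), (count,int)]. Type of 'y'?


Lookup 'y' → type float


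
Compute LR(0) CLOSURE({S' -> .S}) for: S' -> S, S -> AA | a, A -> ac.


Start: S' -> .S
For each item with dot before a nonterminal B, add B -> .γ for every B-production
Closure: [S' -> .S, S -> .AA, S -> .a, A -> .ac]


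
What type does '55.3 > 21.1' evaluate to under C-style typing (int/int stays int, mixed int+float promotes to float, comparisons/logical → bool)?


Operand types: float > float
Rule: comparison yields bool
Result type: bool


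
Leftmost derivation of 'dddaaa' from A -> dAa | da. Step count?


Derivation: A => dAa => ddAaa => dddaaa
Steps: 3


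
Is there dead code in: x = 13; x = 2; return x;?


first assignment to x is overwritten before any read
Dead: 'x = 13'


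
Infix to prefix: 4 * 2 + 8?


left-to-right (same/higher precedence on left): tree is (+ (* 4 2) 8)
Prefix: + * 4 2 8


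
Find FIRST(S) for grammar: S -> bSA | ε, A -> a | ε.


Per alternative of S: FIRST(bSA) = {b}; FIRST(ε) = {ε}
FIRST(S) = {b, ε}


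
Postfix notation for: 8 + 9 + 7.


Left to right (same or higher precedence on left)
Postfix: 8 9 + 7 +


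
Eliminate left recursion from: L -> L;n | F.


Left-recursive alternatives: L;n; non-recursive: F
Introduce L': L -> FL', L' -> ;nL' | ε


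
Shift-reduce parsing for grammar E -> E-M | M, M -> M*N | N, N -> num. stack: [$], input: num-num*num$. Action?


no handle on stack; shift 'num'
Action: shift


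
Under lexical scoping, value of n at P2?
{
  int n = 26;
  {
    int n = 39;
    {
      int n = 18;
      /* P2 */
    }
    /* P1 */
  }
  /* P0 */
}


n declared in the same block as P2
n = 18


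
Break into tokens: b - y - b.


Scan left to right, longest-match per lexeme
Tokens: ID(b), OP(-), ID(y), OP(-), ID(b)


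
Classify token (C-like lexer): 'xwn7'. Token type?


Pattern: letter/underscore followed by alphanumerics, not a keyword
Type: IDENTIFIER


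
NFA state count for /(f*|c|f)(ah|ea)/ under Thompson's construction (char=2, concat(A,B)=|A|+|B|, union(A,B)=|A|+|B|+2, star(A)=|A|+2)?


Syntax tree has 7 char leaf(s), 3 union(s), 1 star(s)
chars contribute 7×2 = 14; each union adds +2; each star adds +2
Total: 14 + 6 + 2 = 22 states


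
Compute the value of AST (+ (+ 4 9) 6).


Evaluate inner: (+ 4 9) = 13
Evaluate root: (+ 13 6) = 19
Result: 19


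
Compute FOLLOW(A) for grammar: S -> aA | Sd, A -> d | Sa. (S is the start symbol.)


$ ∈ FOLLOW(S). For each A -> αBβ: add FIRST(β)\{ε} to FOLLOW(B); if β nullable, add FOLLOW(A).
FOLLOW(A) = {$, a, d}


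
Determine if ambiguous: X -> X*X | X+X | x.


'x*x+x' has two parse trees (no precedence encoded between * and +)
Ambiguous


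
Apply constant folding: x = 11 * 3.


11 * 3 = 33 at compile time
Optimized: x = 33


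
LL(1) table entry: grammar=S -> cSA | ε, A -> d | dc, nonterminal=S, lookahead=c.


For [S, c]: 'c' ∈ FIRST(cSA)
Entry: S -> cSA


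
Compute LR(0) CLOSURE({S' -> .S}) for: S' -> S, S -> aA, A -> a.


Start: S' -> .S
For each item with dot before a nonterminal B, add B -> .γ for every B-production
Closure: [S' -> .S, S -> .aA]


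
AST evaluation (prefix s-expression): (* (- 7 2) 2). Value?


Evaluate inner: (- 7 2) = 5
Evaluate root: (* 5 2) = 10
Result: 10


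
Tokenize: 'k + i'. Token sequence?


Scan left to right, longest-match per lexeme
Tokens: ID(k), OP(+), ID(i)


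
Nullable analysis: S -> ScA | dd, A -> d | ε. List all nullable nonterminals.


A nonterminal is nullable iff some alternative derives ε (directly, or every symbol in it is nullable)
Nullable: {A}


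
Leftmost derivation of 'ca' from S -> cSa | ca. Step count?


Derivation: S => ca
Steps: 1


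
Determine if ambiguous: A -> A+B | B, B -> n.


precedence layered via separate nonterminal B: deterministic
Unambiguous


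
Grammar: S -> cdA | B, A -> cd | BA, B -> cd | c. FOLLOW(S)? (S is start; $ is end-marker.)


$ ∈ FOLLOW(S). For each A -> αBβ: add FIRST(β)\{ε} to FOLLOW(B); if β nullable, add FOLLOW(A).
FOLLOW(S) = {$}


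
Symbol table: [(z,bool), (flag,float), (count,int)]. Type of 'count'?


Lookup 'count' → type int


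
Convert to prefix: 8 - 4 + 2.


left-to-right (same/higher precedence on left): tree is (+ (- 8 4) 2)
Prefix: + - 8 4 2


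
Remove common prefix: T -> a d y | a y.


Common prefix: 'a'
Factored: T -> a T', T' -> d y | y


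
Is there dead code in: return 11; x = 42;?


statement follows a return and is unreachable
Dead: 'x = 42'


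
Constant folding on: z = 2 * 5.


2 * 5 = 10 at compile time
Optimized: z = 10


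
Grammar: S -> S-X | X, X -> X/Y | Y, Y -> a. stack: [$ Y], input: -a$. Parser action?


'Y' (not preceded by X/) is the handle for X -> Y
Action: reduce (X -> Y)


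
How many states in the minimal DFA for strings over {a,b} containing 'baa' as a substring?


KMP-style automaton: 3 progress states + 1 absorbing accept = 4
Minimal DFA: 4 states


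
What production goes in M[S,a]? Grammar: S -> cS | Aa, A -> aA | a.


For [S, a]: 'a' ∈ FIRST(Aa)
Entry: S -> Aa


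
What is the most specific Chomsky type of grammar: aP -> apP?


LHS has context (more than one symbol) and |LHS| ≤ |RHS|
Classification: Type 1 (Context-Sensitive)


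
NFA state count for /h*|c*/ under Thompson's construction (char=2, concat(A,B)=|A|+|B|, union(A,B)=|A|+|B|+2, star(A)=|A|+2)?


Syntax tree has 2 char leaf(s), 1 union(s), 2 star(s)
chars contribute 2×2 = 4; each union adds +2; each star adds +2
Total: 4 + 2 + 4 = 10 states


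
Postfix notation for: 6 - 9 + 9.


Left to right (same or higher precedence on left)
Postfix: 6 9 - 9 +


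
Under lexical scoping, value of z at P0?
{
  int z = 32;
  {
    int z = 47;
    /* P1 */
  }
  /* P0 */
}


z declared in the same block as P0
z = 32


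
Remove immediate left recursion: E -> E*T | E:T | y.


Left-recursive alternatives: E*T, E:T; non-recursive: y
Introduce E': E -> yE', E' -> *TE' | :TE' | ε


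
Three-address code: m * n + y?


Break into single-operator statements:
t1 = m * n
t2 = t1 + y


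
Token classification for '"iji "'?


Pattern: double-quoted sequence
Type: STRING_LITERAL


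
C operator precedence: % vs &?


'%' is multiplicative (level 10); '&' is bitwise AND (level 5)
Higher level binds tighter
'%' has higher precedence than '&'


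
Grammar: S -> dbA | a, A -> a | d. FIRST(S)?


Per alternative of S: FIRST(dbA) = {d}; FIRST(a) = {a}
FIRST(S) = {a, d}


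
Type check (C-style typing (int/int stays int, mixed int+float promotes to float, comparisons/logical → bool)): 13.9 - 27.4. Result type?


Operand types: float - float
Rule: mixed int/float promotes to float; int/int stays int
Result type: float


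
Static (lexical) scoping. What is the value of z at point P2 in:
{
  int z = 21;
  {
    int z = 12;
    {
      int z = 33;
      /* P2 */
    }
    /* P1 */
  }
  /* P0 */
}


z declared in the same block as P2
z = 33


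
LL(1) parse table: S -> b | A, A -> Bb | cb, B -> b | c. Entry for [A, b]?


For [A, b]: 'b' ∈ FIRST(Bb)
Entry: A -> Bb


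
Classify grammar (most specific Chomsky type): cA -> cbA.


LHS has context (more than one symbol) and |LHS| ≤ |RHS|
Classification: Type 1 (Context-Sensitive)


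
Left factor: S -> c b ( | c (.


Common prefix: 'c'
Factored: S -> c S', S' -> b ( | (


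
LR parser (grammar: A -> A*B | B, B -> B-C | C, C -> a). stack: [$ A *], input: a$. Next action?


no handle ('A*' is not any RHS); shift 'a'
Action: shift


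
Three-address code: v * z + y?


Break into single-operator statements:
t1 = v * z
t2 = t1 + y


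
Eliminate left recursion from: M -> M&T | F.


Left-recursive alternatives: M&T; non-recursive: F
Introduce M': M -> FM', M' -> &TM' | ε


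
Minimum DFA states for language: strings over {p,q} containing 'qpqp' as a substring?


KMP-style automaton: 4 progress states + 1 absorbing accept = 5
Minimal DFA: 5 states


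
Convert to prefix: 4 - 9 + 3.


left-to-right (same/higher precedence on left): tree is (+ (- 4 9) 3)
Prefix: + - 4 9 3


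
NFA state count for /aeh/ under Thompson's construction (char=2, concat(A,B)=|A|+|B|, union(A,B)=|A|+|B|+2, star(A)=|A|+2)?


Syntax tree has 3 char leaf(s), 0 union(s), 0 star(s)
chars contribute 3×2 = 6; each union adds +2; each star adds +2
Total: 6 + 0 + 0 = 6 states


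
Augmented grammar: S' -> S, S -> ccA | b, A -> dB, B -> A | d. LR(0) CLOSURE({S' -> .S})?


Start: S' -> .S
For each item with dot before a nonterminal B, add B -> .γ for every B-production
Closure: [S' -> .S, S -> .ccA, S -> .b]


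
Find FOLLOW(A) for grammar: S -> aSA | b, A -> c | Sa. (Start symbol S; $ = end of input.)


$ ∈ FOLLOW(S). For each A -> αBβ: add FIRST(β)\{ε} to FOLLOW(B); if β nullable, add FOLLOW(A).
FOLLOW(A) = {$, a, b, c}


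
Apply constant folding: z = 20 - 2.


20 - 2 = 18 at compile time
Optimized: z = 18


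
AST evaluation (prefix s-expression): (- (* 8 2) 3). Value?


Evaluate inner: (* 8 2) = 16
Evaluate root: (- 16 3) = 13
Result: 13


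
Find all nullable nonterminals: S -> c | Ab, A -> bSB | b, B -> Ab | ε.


A nonterminal is nullable iff some alternative derives ε (directly, or every symbol in it is nullable)
Nullable: {B}


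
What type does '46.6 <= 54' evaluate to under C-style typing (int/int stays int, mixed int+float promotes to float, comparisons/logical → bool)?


Operand types: float <= int
Rule: comparison yields bool
Result type: bool


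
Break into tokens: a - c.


Scan left to right, longest-match per lexeme
Tokens: ID(a), OP(-), ID(c)


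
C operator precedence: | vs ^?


'^' is bitwise XOR (level 4); '|' is bitwise OR (level 3)
Higher level binds tighter
'^' has higher precedence than '|'


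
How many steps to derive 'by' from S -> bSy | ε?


Derivation: S => bSy => by
Steps: 2


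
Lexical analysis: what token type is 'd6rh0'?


Pattern: letter/underscore followed by alphanumerics, not a keyword
Type: IDENTIFIER


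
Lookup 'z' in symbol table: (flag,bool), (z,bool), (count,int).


Lookup 'z' → type bool


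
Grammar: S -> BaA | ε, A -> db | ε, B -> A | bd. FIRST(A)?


Per alternative of A: FIRST(db) = {d}; FIRST(ε) = {ε}
FIRST(A) = {d, ε}


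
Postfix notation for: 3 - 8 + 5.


Left to right (same or higher precedence on left)
Postfix: 3 8 - 5 +


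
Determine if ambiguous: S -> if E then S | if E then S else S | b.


dangling else: 'if E then if E then b else b' parses two ways
Ambiguous


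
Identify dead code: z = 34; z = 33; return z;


first assignment to z is overwritten before any read
Dead: 'z = 34'


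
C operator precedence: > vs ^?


'>' is relational (level 7); '^' is bitwise XOR (level 4)
Higher level binds tighter
'>' has higher precedence than '^'


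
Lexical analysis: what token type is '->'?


Pattern: operator symbol
Type: OPERATOR


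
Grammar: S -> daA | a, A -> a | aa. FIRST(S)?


Per alternative of S: FIRST(daA) = {d}; FIRST(a) = {a}
FIRST(S) = {a, d}


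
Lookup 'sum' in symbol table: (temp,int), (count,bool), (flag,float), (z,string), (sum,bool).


Lookup 'sum' → type bool


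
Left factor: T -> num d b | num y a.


Common prefix: 'num'
Factored: T -> num T', T' -> d b | y a


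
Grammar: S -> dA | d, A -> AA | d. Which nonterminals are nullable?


A nonterminal is nullable iff some alternative derives ε (directly, or every symbol in it is nullable)
Nullable: {}


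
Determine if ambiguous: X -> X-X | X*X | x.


'x-x*x' has two parse trees (no precedence encoded between - and *)
Ambiguous


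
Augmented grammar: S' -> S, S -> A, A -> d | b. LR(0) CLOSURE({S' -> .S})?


Start: S' -> .S
For each item with dot before a nonterminal B, add B -> .γ for every B-production
Closure: [S' -> .S, S -> .A, A -> .d, A -> .b]


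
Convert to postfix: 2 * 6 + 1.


Left to right (same or higher precedence on left)
Postfix: 2 6 * 1 +


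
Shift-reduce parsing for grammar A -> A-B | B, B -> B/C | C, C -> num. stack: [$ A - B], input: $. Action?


handle 'A-B' on top; lookahead ∈ FOLLOW(A) = {-, $}
Action: reduce (A -> A-B)


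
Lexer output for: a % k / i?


Scan left to right, longest-match per lexeme
Tokens: ID(a), OP(%), ID(k), OP(/), ID(i)


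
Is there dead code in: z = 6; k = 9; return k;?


z is assigned but never read
Dead: 'z = 6'


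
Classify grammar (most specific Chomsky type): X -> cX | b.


Right-linear: every RHS is a terminal or a terminal followed by one nonterminal
Classification: Type 3 (Regular)


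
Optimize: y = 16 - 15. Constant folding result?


16 - 15 = 1 at compile time
Optimized: y = 1


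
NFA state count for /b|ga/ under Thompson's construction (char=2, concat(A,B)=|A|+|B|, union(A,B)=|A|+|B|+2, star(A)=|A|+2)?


Syntax tree has 3 char leaf(s), 1 union(s), 0 star(s)
chars contribute 3×2 = 6; each union adds +2; each star adds +2
Total: 6 + 2 + 0 = 8 states


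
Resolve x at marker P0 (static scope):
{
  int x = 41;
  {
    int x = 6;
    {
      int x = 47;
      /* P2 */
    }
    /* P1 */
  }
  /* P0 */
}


x declared in the same block as P0
x = 41


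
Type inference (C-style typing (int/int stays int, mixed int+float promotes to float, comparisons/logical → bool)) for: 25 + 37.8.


Operand types: int + float
Rule: mixed int/float promotes to float; int/int stays int
Result type: float


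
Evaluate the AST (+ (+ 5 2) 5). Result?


Evaluate inner: (+ 5 2) = 7
Evaluate root: (+ 7 5) = 12
Result: 12


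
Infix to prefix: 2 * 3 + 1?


left-to-right (same/higher precedence on left): tree is (+ (* 2 3) 1)
Prefix: + * 2 3 1


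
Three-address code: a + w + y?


Break into single-operator statements:
t1 = a + w
t2 = t1 + y


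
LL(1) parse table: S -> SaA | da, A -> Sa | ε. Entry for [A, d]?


For [A, d]: 'd' ∈ FIRST(Sa)
Entry: A -> Sa


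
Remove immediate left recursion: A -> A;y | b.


Left-recursive alternatives: A;y; non-recursive: b
Introduce A': A -> bA', A' -> ;yA' | ε


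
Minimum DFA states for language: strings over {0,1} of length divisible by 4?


Track length mod 4: states 0..3, accept at 0
Minimal DFA: 4 states


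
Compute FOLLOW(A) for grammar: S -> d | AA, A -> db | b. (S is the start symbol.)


$ ∈ FOLLOW(S). For each A -> αBβ: add FIRST(β)\{ε} to FOLLOW(B); if β nullable, add FOLLOW(A).
FOLLOW(A) = {$, b, d}


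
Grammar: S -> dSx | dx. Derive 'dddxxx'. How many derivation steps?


Derivation: S => dSx => ddSxx => dddxxx
Steps: 3


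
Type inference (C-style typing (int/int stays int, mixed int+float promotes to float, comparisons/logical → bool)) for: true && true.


Operand types: bool && bool
Rule: logical operators take bool operands and yield bool
Result type: bool


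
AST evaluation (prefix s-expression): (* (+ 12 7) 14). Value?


Evaluate inner: (+ 12 7) = 19
Evaluate root: (* 19 14) = 266
Result: 266


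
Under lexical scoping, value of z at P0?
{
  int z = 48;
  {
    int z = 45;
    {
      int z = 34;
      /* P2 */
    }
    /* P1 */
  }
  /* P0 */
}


z declared in the same block as P0
z = 48


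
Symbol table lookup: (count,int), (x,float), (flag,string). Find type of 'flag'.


Lookup 'flag' → type string


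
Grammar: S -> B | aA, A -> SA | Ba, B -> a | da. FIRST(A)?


Per alternative of A: FIRST(SA) = {a, d}; FIRST(Ba) = {a, d}
FIRST(A) = {a, d}


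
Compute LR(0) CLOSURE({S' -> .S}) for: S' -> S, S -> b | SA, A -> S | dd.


Start: S' -> .S
For each item with dot before a nonterminal B, add B -> .γ for every B-production
Closure: [S' -> .S, S -> .b, S -> .SA]
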